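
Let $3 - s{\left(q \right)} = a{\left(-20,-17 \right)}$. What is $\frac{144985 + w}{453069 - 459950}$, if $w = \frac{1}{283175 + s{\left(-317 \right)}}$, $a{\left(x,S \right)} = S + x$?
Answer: $- \frac{41061926776}{1948802415} \approx -21.07$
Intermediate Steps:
$s{\left(q \right)} = 40$ ($s{\left(q \right)} = 3 - \left(-17 - 20\right) = 3 - -37 = 3 + 37 = 40$)
$w = \frac{1}{283215}$ ($w = \frac{1}{283175 + 40} = \frac{1}{283215} \approx 3.5309 \cdot 10^{-6}$)
$\frac{144985 + w}{453069 - 459950} = \frac{144985 + \frac{1}{283215}}{453069 - 459950} = \frac{41061926776}{283215 \left(-6881\right)} = \frac{41061926776}{283215} \left(- \frac{1}{6881}\right) = - \frac{41061926776}{1948802415}$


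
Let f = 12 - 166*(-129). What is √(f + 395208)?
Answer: √416634 ≈ 645.47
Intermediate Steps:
f = 21426 (f = 12 + 21414 = 21426)
√(f + 395208) = √(21426 + 395208) = √416634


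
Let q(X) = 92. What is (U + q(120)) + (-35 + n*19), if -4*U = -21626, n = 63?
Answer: 13321/2 ≈ 6660.5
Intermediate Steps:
U = 10813/2 (U = -1/4*(-21626) = 10813/2 ≈ 5406.5)
(U + q(120)) + (-35 + n*19) = (10813/2 + 92) + (-35 + 63*19) = 10997/2 + (-35 + 1197) = 10997/2 + 1162 = 13321/2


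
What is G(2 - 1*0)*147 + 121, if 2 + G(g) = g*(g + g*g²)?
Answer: 2767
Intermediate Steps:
G(g) = -2 + g*(g + g³) (G(g) = -2 + g*(g + g*g²) = -2 + g*(g + g³))
G(2 - 1*0)*147 + 121 = (-2 + (2 - 1*0)² + (2 - 1*0)⁴)*147 + 121 = (-2 + (2 + 0)² + (2 + 0)⁴)*147 + 121 = (-2 + 2² + 2⁴)*147 + 121 = (-2 + 4 + 16)*147 + 121 = 18*147 + 121 = 2646 + 121 = 2767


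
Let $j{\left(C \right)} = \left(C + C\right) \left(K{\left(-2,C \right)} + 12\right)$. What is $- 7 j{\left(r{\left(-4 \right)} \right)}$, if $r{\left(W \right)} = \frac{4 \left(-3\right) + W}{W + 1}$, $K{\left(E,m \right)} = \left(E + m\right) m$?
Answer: $- \frac{60032}{27} \approx -2223.4$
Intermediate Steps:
$K{\left(E,m \right)} = m \left(E + m\right)$
$r{\left(W \right)} = \frac{-12 + W}{1 + W}$
$j{\left(C \right)} = 2 C \left(12 + C \left(-2 + C\right)\right)$ ($j{\left(C \right)} = \left(C + C\right) \left(C \left(-2 + C\right) + 12\right) = 2 C \left(12 + C \left(-2 + C\right)\right)$)
$- 7 j{\left(r{\left(-4 \right)} \right)} = - 7 \cdot 2 \frac{-12 - 4}{1 - 4} \left(12 + \frac{-12 - 4}{1 - 4} \left(-2 + \frac{-12 - 4}{1 - 4}\right)\right) = - 7 \cdot 2 \frac{1}{-3} \left(-16\right) \left(12 + \frac{1}{-3} \left(-16\right) \left(-2 + \frac{1}{-3} \left(-16\right)\right)\right) = - 7 \cdot 2 \left(\left(- \frac{1}{3}\right) \left(-16\right)\right) \left(12 + \left(- \frac{1}{3}\right) \left(-16\right) \left(-2 - - \frac{16}{3}\right)\right) = - 7 \cdot 2 \cdot \frac{16}{3} \left(12 + \frac{16 \left(-2 + \frac{16}{3}\right)}{3}\right) = - 7 \cdot 2 \cdot \frac{16}{3} \left(12 + \frac{16}{3} \cdot \frac{10}{3}\right) = - 7 \cdot 2 \cdot \frac{16}{3} \left(12 + \frac{160}{9}\right) = - 7 \cdot 2 \cdot \frac{16}{3} \cdot \frac{268}{9} = \left(-7\right) \frac{8576}{27} = - \frac{60032}{27}$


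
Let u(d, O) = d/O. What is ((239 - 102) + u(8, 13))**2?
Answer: 3200521/169 ≈ 18938.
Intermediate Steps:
((239 - 102) + u(8, 13))**2 = ((239 - 102) + 8/13)**2 = (137 + 8*(1/13))**2 = (137 + 8/13)**2 = (1789/13)**2 = 3200521/169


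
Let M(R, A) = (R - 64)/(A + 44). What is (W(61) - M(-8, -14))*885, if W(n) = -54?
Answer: -45666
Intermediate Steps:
M(R, A) = (-64 + R)/(44 + A)
(W(61) - M(-8, -14))*885 = (-54 - (-64 - 8)/(44 - 14))*885 = (-54 - (-72)/30)*885 = (-54 - 1*(-12/5))*885 = (-54 + 12/5)*885 = -258/5*885 = -45666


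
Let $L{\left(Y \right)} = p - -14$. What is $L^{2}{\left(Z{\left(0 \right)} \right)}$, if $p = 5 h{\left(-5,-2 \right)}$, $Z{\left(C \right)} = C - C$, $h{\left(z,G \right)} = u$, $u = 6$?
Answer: $1936$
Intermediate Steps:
$h{\left(z,G \right)} = 6$
$Z{\left(C \right)} = 0$
$p = 30$ ($p = 5 \cdot 6 = 30$)
$L{\left(Y \right)} = 44$ ($L{\left(Y \right)} = 30 - -14 = 30 + 14 = 44$)
$L^{2}{\left(Z{\left(0 \right)} \right)} = 44^{2} = 1936$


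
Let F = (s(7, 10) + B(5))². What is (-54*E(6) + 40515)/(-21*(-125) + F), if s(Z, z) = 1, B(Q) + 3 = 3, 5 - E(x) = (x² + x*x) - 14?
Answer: 43377/2626 ≈ 16.518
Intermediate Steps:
E(x) = 19 - 2*x² (E(x) = 5 - ((x² + x*x) - 14) = 5 - ((x² + x²) - 14) = 5 - (2*x² - 14) = 5 - (-14 + 2*x²) = 5 + (14 - 2*x²) = 19 - 2*x²)
B(Q) = 0 (B(Q) = -3 + 3 = 0)
F = 1 (F = (1 + 0)² = 1² = 1)
(-54*E(6) + 40515)/(-21*(-125) + F) = (-54*(19 - 2*6²) + 40515)/(-21*(-125) + 1) = (-54*(19 - 2*36) + 40515)/(2625 + 1) = (-54*(19 - 72) + 40515)/2626 = (-54*(-53) + 40515)*(1/2626) = (2862 + 40515)*(1/2626) = 43377*(1/2626) = 43377/2626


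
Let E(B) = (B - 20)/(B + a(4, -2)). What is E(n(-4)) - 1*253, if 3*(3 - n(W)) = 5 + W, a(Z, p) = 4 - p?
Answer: -255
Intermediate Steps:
n(W) = 4/3 - W/3 (n(W) = 3 - (5 + W)/3 = 3 + (-5/3 - W/3) = 4/3 - W/3)
E(B) = (-20 + B)/(6 + B) (E(B) = (B - 20)/(B + (4 - 1*(-2))) = (-20 + B)/(B + (4 + 2)) = (-20 + B)/(B + 6) = (-20 + B)/(6 + B))
E(n(-4)) - 1*253 = (-20 + (4/3 - ⅓*(-4)))/(6 + (4/3 - ⅓*(-4))) - 1*253 = (-20 + (4/3 + 4/3))/(6 + (4/3 + 4/3)) - 253 = (-20 + 8/3)/(6 + 8/3) - 253 = -52/3/(26/3) - 253 = (3/26)*(-52/3) - 253 = -2 - 253 = -255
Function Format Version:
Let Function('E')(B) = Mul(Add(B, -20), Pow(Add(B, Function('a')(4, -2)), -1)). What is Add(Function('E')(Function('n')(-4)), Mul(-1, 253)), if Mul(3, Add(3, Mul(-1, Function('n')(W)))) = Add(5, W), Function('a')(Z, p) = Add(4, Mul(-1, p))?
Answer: -255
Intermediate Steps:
Function('n')(W) = Add(Rational(4, 3), Mul(Rational(-1, 3), W)) (Function('n')(W) = Add(3, Mul(Rational(-1, 3), Add(5, W))) = Add(3, Add(Rational(-5, 3), Mul(Rational(-1, 3), W))) = Add(Rational(4, 3), Mul(Rational(-1, 3), W)))
Function('E')(B) = Mul(Pow(Add(6, B), -1), Add(-20, B)) (Function('E')(B) = Mul(Add(B, -20), Pow(Add(B, Add(4, Mul(-1, -2))), -1)) = Mul(Add(-20, B), Pow(Add(B, Add(4, 2)), -1)) = Mul(Add(-20, B), Pow(Add(B, 6), -1)) = Mul(Add(-20, B), Pow(Add(6, B), -1)) = Mul(Pow(Add(6, B), -1), Add(-20, B)))
Add(Function('E')(Function('n')(-4)), Mul(-1, 253)) = Add(Mul(Pow(Add(6, Add(Rational(4, 3), Mul(Rational(-1, 3), -4))), -1), Add(-20, Add(Rational(4, 3), Mul(Rational(-1, 3), -4)))), Mul(-1, 253)) = Add(Mul(Pow(Add(6, Add(Rational(4, 3), Rational(4, 3))), -1), Add(-20, Add(Rational(4, 3), Rational(4, 3)))), -253) = Add(Mul(Pow(Add(6, Rational(8, 3)), -1), Add(-20, Rational(8, 3))), -253) = Add(Mul(Pow(Rational(26, 3), -1), Rational(-52, 3)), -253) = Add(Mul(Rational(3, 26), Rational(-52, 3)), -253) = Add(-2, -253) = -255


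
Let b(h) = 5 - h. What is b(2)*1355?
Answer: 4065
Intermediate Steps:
b(2)*1355 = (5 - 1*2)*1355 = (5 - 2)*1355 = 3*1355 = 4065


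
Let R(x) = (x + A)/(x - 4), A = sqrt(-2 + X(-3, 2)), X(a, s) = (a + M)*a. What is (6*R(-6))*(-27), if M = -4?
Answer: -486/5 + 81*sqrt(19)/5 ≈ -26.586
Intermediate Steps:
X(a, s) = a*(-4 + a) (X(a, s) = (a - 4)*a = (-4 + a)*a = a*(-4 + a))
A = sqrt(19) (A = sqrt(-2 - 3*(-4 - 3)) = sqrt(-2 - 3*(-7)) = sqrt(-2 + 21) = sqrt(19) ≈ 4.3589)
R(x) = (x + sqrt(19))/(-4 + x) (R(x) = (x + sqrt(19))/(x - 4) = (x + sqrt(19))/(-4 + x))
(6*R(-6))*(-27) = (6*((-6 + sqrt(19))/(-4 - 6)))*(-27) = (6*((-6 + sqrt(19))/(-10)))*(-27) = (6*(-(-6 + sqrt(19))/10))*(-27) = (6*(3/5 - sqrt(19)/10))*(-27) = (18/5 - 3*sqrt(19)/5)*(-27) = -486/5 + 81*sqrt(19)/5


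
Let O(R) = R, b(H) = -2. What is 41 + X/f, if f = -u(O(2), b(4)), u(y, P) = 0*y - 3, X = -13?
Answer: 110/3 ≈ 36.667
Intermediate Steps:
u(y, P) = -3 (u(y, P) = 0 - 3 = -3)
f = 3 (f = -1*(-3) = 3)
41 + X/f = 41 - 13/3 = 110/3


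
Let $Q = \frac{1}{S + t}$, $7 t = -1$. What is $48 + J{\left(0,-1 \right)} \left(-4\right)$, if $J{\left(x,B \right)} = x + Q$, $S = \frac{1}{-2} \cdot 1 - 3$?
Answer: $\frac{2504}{51} \approx 49.098$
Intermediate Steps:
$S = - \frac{7}{2}$ ($S = \left(- \frac{1}{2}\right) 1 - 3 = - \frac{1}{2} - 3 = - \frac{7}{2} \approx -3.5$)
$t = - \frac{1}{7}$ ($t = \frac{1}{7} \left(-1\right) = - \frac{1}{7} \approx -0.14286$)
$Q = - \frac{14}{51}$ ($Q = \frac{1}{- \frac{7}{2} - \frac{1}{7}} = \frac{1}{- \frac{51}{14}} = - \frac{14}{51} \approx -0.27451$)
$J{\left(x,B \right)} = - \frac{14}{51} + x$ ($J{\left(x,B \right)} = x - \frac{14}{51} = - \frac{14}{51} + x$)
$48 + J{\left(0,-1 \right)} \left(-4\right) = 48 + \left(- \frac{14}{51} + 0\right) \left(-4\right) = 48 - - \frac{56}{51} = 48 + \frac{56}{51} = \frac{2504}{51}$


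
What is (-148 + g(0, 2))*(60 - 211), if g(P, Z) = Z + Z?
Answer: 21744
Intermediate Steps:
g(P, Z) = 2*Z
(-148 + g(0, 2))*(60 - 211) = (-148 + 2*2)*(60 - 211) = (-148 + 4)*(-151) = -144*(-151) = 21744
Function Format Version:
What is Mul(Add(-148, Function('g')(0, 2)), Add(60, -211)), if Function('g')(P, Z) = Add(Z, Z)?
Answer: 21744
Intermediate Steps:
Function('g')(P, Z) = Mul(2, Z)
Mul(Add(-148, Function('g')(0, 2)), Add(60, -211)) = Mul(Add(-148, Mul(2, 2)), Add(60, -211)) = Mul(Add(-148, 4), -151) = Mul(-144, -151) = 21744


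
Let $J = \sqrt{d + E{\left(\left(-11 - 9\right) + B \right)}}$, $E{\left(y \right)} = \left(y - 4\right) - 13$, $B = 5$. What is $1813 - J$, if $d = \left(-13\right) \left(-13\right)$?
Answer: $1813 - \sqrt{137} \approx 1801.3$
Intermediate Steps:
$d = 169$
$E{\left(y \right)} = -17 + y$ ($E{\left(y \right)} = \left(-4 + y\right) - 13 = -17 + y$)
$J = \sqrt{137}$ ($J = \sqrt{169 + \left(-17 + \left(\left(-11 - 9\right) + 5\right)\right)} = \sqrt{169 + \left(-17 + \left(-20 + 5\right)\right)} = \sqrt{169 - 32} = \sqrt{137} \approx 11.705$)
$1813 - J = 1813 - \sqrt{137}$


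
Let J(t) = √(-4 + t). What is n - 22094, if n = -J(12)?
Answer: -22094 - 2*√2 ≈ -22097.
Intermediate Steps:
n = -2*√2 (n = -√(-4 + 12) = -√8 = -2*√2 ≈ -2.8284)
n - 22094 = -2*√2 - 22094 = -22094 - 2*√2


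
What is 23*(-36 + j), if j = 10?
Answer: -598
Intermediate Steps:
23*(-36 + j) = 23*(-36 + 10) = 23*(-26) = -598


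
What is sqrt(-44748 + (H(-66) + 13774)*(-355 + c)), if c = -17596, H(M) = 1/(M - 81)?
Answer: I*sqrt(109060049649)/21 ≈ 15726.0*I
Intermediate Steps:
H(M) = 1/(-81 + M)
sqrt(-44748 + (H(-66) + 13774)*(-355 + c)) = sqrt(-44748 + (1/(-81 - 66) + 13774)*(-355 - 17596)) = sqrt(-44748 + (1/(-147) + 13774)*(-17951)) = sqrt(-44748 + (-1/147 + 13774)*(-17951)) = sqrt(-44748 + (2024777/147)*(-17951)) = sqrt(-44748 - 36346771927/147) = sqrt(-36353349883/147) = I*sqrt(109060049649)/21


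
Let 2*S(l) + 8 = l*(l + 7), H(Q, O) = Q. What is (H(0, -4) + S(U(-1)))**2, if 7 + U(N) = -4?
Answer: 324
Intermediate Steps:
U(N) = -11 (U(N) = -7 - 4 = -11)
S(l) = -4 + l*(7 + l)/2 (S(l) = -4 + (l*(l + 7))/2 = -4 + (l*(7 + l))/2 = -4 + l*(7 + l)/2)
(H(0, -4) + S(U(-1)))**2 = (0 + (-4 + (1/2)*(-11)**2 + (7/2)*(-11)))**2 = (0 + (-4 + (1/2)*121 - 77/2))**2 = (0 + (-4 + 121/2 - 77/2))**2 = (0 + 18)**2 = 18**2 = 324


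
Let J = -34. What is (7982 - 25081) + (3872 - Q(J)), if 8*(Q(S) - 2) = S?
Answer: -52899/4 ≈ -13225.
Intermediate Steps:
Q(S) = 2 + S/8
(7982 - 25081) + (3872 - Q(J)) = (7982 - 25081) + (3872 - (2 + (⅛)*(-34))) = -17099 + (3872 - (2 - 17/4)) = -17099 + (3872 - 1*(-9/4)) = -17099 + (3872 + 9/4) = -17099 + 15497/4 = -52899/4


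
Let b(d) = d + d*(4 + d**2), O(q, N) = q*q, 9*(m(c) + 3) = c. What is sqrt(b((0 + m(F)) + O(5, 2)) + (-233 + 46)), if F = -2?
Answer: sqrt(7472593)/27 ≈ 101.24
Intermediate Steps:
m(c) = -3 + c/9
O(q, N) = q**2
sqrt(b((0 + m(F)) + O(5, 2)) + (-233 + 46)) = sqrt(((0 + (-3 + (1/9)*(-2))) + 5**2)*(5 + ((0 + (-3 + (1/9)*(-2))) + 5**2)**2) + (-233 + 46)) = sqrt(((0 + (-3 - 2/9)) + 25)*(5 + ((0 + (-3 - 2/9)) + 25)**2) - 187) = sqrt(((0 - 29/9) + 25)*(5 + ((0 - 29/9) + 25)**2) - 187) = sqrt((-29/9 + 25)*(5 + (-29/9 + 25)**2) - 187) = sqrt(196*(5 + (196/9)**2)/9 - 187) = sqrt(196*(5 + 38416/81)/9 - 187) = sqrt((196/9)*(38821/81) - 187) = sqrt(7608916/729 - 187) = sqrt(7472593/729) = sqrt(7472593)/27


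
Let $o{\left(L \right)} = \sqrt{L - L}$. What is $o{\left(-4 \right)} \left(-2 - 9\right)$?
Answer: $0$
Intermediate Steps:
$o{\left(L \right)} = 0$ ($o{\left(L \right)} = \sqrt{0} = 0$)
$o{\left(-4 \right)} \left(-2 - 9\right) = 0 \left(-2 - 9\right) = 0 \left(-11\right) = 0$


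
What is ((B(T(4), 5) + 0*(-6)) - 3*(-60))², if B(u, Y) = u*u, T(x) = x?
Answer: 38416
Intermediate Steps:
B(u, Y) = u²
((B(T(4), 5) + 0*(-6)) - 3*(-60))² = ((4² + 0*(-6)) - 3*(-60))² = ((16 + 0) + 180)² = (16 + 180)² = 196² = 38416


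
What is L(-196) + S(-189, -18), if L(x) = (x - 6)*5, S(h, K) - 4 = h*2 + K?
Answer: -1402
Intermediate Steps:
S(h, K) = 4 + K + 2*h (S(h, K) = 4 + (h*2 + K) = 4 + (2*h + K) = 4 + (K + 2*h) = 4 + K + 2*h)
L(x) = -30 + 5*x (L(x) = (-6 + x)*5 = -30 + 5*x)
L(-196) + S(-189, -18) = (-30 + 5*(-196)) + (4 - 18 + 2*(-189)) = (-30 - 980) + (4 - 18 - 378) = -1010 - 392 = -1402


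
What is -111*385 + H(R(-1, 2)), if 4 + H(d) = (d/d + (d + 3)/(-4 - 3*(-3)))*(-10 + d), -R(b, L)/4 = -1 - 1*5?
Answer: -213247/5 ≈ -42649.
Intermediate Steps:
R(b, L) = 24 (R(b, L) = -4*(-1 - 1*5) = -4*(-1 - 5) = -4*(-6) = 24)
H(d) = -4 + (-10 + d)*(8/5 + d/5) (H(d) = -4 + (d/d + (d + 3)/(-4 - 3*(-3)))*(-10 + d) = -4 + (1 + (3 + d)/(-4 + 9))*(-10 + d) = -4 + (1 + (3 + d)/5)*(-10 + d) = -4 + (1 + (3 + d)*(1/5))*(-10 + d) = -4 + (1 + (3/5 + d/5))*(-10 + d) = -4 + (8/5 + d/5)*(-10 + d) = -4 + (-10 + d)*(8/5 + d/5))
-111*385 + H(R(-1, 2)) = -111*385 + (-20 - 2/5*24 + (1/5)*24**2) = -42735 + (-20 - 48/5 + (1/5)*576) = -42735 + (-20 - 48/5 + 576/5) = -42735 + 428/5 = -213247/5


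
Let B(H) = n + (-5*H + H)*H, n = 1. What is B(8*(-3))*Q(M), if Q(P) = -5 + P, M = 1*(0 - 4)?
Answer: 20727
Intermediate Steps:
M = -4 (M = 1*(-4) = -4)
B(H) = 1 - 4*H**2 (B(H) = 1 + (-5*H + H)*H = 1 + (-4*H)*H = 1 - 4*H**2)
B(8*(-3))*Q(M) = (1 - 4*(8*(-3))**2)*(-5 - 4) = (1 - 4*(-24)**2)*(-9) = (1 - 4*576)*(-9) = (1 - 2304)*(-9) = -2303*(-9) = 20727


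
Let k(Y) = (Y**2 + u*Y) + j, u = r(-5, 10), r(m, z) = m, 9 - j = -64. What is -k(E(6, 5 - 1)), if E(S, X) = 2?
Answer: -67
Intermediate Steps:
j = 73 (j = 9 - 1*(-64) = 9 + 64 = 73)
u = -5
k(Y) = 73 + Y**2 - 5*Y (k(Y) = (Y**2 - 5*Y) + 73 = 73 + Y**2 - 5*Y)
-k(E(6, 5 - 1)) = -(73 + 2**2 - 5*2) = -(73 + 4 - 10) = -1*67 = -67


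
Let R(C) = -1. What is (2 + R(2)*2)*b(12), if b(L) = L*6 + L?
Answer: 0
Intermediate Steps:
b(L) = 7*L (b(L) = 6*L + L = 7*L)
(2 + R(2)*2)*b(12) = (2 - 1*2)*(7*12) = (2 - 2)*84 = 0*84 = 0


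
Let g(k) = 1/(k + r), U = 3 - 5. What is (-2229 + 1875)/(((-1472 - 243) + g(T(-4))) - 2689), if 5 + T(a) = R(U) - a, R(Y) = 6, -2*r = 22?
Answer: 2124/26425 ≈ 0.080378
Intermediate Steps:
r = -11 (r = -½*22 = -11)
U = -2
T(a) = 1 - a (T(a) = -5 + (6 - a) = 1 - a)
g(k) = 1/(-11 + k) (g(k) = 1/(k - 11) = 1/(-11 + k))
(-2229 + 1875)/(((-1472 - 243) + g(T(-4))) - 2689) = (-2229 + 1875)/(((-1472 - 243) + 1/(-11 + (1 - 1*(-4)))) - 2689) = -354/((-1715 + 1/(-11 + (1 + 4))) - 2689) = -354/((-1715 + 1/(-11 + 5)) - 2689) = -354/((-1715 + 1/(-6)) - 2689) = -354/((-1715 - ⅙) - 2689) = -354/(-10291/6 - 2689) = -354/(-26425/6) = -354*(-6/26425) = 2124/26425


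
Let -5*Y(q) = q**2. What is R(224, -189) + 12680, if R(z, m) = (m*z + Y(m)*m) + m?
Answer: 6602044/5 ≈ 1.3204e+6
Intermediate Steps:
Y(q) = -q**2/5
R(z, m) = m - m**3/5 + m*z (R(z, m) = (m*z + (-m**2/5)*m) + m = (m*z - m**3/5) + m = (-m**3/5 + m*z) + m = m - m**3/5 + m*z)
R(224, -189) + 12680 = -189*(1 + 224 - 1/5*(-189)**2) + 12680 = -189*(1 + 224 - 1/5*35721) + 12680 = -189*(1 + 224 - 35721/5) + 12680 = -189*(-34596/5) + 12680 = 6538644/5 + 12680 = 6602044/5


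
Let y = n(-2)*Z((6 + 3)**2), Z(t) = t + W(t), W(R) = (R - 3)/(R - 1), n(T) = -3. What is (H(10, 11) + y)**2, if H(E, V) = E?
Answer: 89056969/1600 ≈ 55661.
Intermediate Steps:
W(R) = (-3 + R)/(-1 + R)
Z(t) = t + (-3 + t)/(-1 + t)
y = -9837/40 (y = -3*(-3 + ((6 + 3)**2)**2)/(-1 + (6 + 3)**2) = -3*(-3 + (9**2)**2)/(-1 + 9**2) = -3*(-3 + 81**2)/(-1 + 81) = -3*(-3 + 6561)/80 = -3*6558/80 = -3*3279/40 = -9837/40 ≈ -245.93)
(H(10, 11) + y)**2 = (10 - 9837/40)**2 = (-9437/40)**2 = 89056969/1600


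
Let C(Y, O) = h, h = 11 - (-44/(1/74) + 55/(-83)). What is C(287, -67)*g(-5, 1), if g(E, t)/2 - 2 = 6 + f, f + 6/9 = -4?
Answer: 5424320/249 ≈ 21784.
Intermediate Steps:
f = -14/3 (f = -2/3 - 4 = -14/3 ≈ -4.6667)
g(E, t) = 20/3 (g(E, t) = 4 + 2*(6 - 14/3) = 4 + 2*(4/3) = 4 + 8/3 = 20/3)
h = 271216/83 (h = 11 - (-44/1/74 + 55*(-1/83)) = 11 - (-44*74 - 55/83) = 11 - (-3256 - 55/83) = 11 - 1*(-270303/83) = 11 + 270303/83 = 271216/83 ≈ 3267.7)
C(Y, O) = 271216/83
C(287, -67)*g(-5, 1) = (271216/83)*(20/3) = 5424320/249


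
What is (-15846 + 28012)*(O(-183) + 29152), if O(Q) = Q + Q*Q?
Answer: 759864028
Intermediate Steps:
O(Q) = Q + Q**2
(-15846 + 28012)*(O(-183) + 29152) = (-15846 + 28012)*(-183*(1 - 183) + 29152) = 12166*(-183*(-182) + 29152) = 12166*(33306 + 29152) = 12166*62458 = 759864028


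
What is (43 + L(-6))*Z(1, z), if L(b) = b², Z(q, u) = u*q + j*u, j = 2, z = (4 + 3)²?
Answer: 11613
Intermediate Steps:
z = 49 (z = 7² = 49)
Z(q, u) = 2*u + q*u (Z(q, u) = u*q + 2*u = q*u + 2*u = 2*u + q*u)
(43 + L(-6))*Z(1, z) = (43 + (-6)²)*(49*(2 + 1)) = (43 + 36)*(49*3) = 79*147 = 11613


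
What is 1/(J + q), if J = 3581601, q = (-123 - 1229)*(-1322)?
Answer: 1/5368945 ≈ 1.8626e-7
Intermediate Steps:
q = 1787344 (q = -1352*(-1322) = 1787344)
1/(J + q) = 1/(3581601 + 1787344) = 1/5368945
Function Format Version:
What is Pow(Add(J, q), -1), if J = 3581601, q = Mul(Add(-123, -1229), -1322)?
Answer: Rational(1, 5368945) ≈ 1.8626e-7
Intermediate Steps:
q = 1787344 (q = Mul(-1352, -1322) = 1787344)
Pow(Add(J, q), -1) = Pow(Add(3581601, 1787344), -1) = Pow(5368945, -1) = Rational(1, 5368945)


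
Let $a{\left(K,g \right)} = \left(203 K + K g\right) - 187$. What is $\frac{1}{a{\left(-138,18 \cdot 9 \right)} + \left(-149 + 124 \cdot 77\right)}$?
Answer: $- \frac{1}{41158} \approx -2.4297 \cdot 10^{-5}$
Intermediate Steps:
$a{\left(K,g \right)} = -187 + 203 K + K g$
$\frac{1}{a{\left(-138,18 \cdot 9 \right)} + \left(-149 + 124 \cdot 77\right)} = \frac{1}{\left(-187 + 203 \left(-138\right) - 138 \cdot 18 \cdot 9\right) + \left(-149 + 124 \cdot 77\right)} = \frac{1}{\left(-187 - 28014 - 22356\right) + \left(-149 + 9548\right)} = \frac{1}{\left(-187 - 28014 - 22356\right) + 9399} = \frac{1}{-50557 + 9399} = \frac{1}{-41158} = - \frac{1}{41158}$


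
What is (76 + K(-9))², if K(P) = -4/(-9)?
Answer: 473344/81 ≈ 5843.8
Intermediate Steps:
K(P) = 4/9 (K(P) = -4*(-⅑) = 4/9)
(76 + K(-9))² = (76 + 4/9)² = (688/9)² = 473344/81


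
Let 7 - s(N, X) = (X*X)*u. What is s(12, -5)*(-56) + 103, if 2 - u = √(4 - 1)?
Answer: 2511 - 1400*√3 ≈ 86.129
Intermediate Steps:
u = 2 - √3 (u = 2 - √(4 - 1) = 2 - √3 ≈ 0.26795)
s(N, X) = 7 - X²*(2 - √3) (s(N, X) = 7 - X*X*(2 - √3) = 7 - X²*(2 - √3))
s(12, -5)*(-56) + 103 = (7 + (-5)²*(-2 + √3))*(-56) + 103 = (7 + 25*(-2 + √3))*(-56) + 103 = (7 + (-50 + 25*√3))*(-56) + 103 = (-43 + 25*√3)*(-56) + 103 = (2408 - 1400*√3) + 103 = 2511 - 1400*√3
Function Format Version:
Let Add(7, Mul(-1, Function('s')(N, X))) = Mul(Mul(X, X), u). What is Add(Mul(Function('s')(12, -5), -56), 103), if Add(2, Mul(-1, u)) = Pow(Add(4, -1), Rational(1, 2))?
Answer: Add(2511, Mul(-1400, Pow(3, Rational(1, 2)))) ≈ 86.129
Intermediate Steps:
u = Add(2, Mul(-1, Pow(3, Rational(1, 2)))) (u = Add(2, Mul(-1, Pow(Add(4, -1), Rational(1, 2)))) = Add(2, Mul(-1, Pow(3, Rational(1, 2)))) ≈ 0.26795)
Function('s')(N, X) = Add(7, Mul(-1, Pow(X, 2), Add(2, Mul(-1, Pow(3, Rational(1, 2)))))) (Function('s')(N, X) = Add(7, Mul(-1, Mul(Mul(X, X), Add(2, Mul(-1, Pow(3, Rational(1, 2))))))) = Add(7, Mul(-1, Mul(Pow(X, 2), Add(2, Mul(-1, Pow(3, Rational(1, 2))))))) = Add(7, Mul(-1, Pow(X, 2), Add(2, Mul(-1, Pow(3, Rational(1, 2)))))))
Add(Mul(Function('s')(12, -5), -56), 103) = Add(Mul(Add(7, Mul(Pow(-5, 2), Add(-2, Pow(3, Rational(1, 2))))), -56), 103) = Add(Mul(Add(7, Mul(25, Add(-2, Pow(3, Rational(1, 2))))), -56), 103) = Add(Mul(Add(7, Add(-50, Mul(25, Pow(3, Rational(1, 2))))), -56), 103) = Add(Mul(Add(-43, Mul(25, Pow(3, Rational(1, 2)))), -56), 103) = Add(Add(2408, Mul(-1400, Pow(3, Rational(1, 2)))), 103) = Add(2511, Mul(-1400, Pow(3, Rational(1, 2))))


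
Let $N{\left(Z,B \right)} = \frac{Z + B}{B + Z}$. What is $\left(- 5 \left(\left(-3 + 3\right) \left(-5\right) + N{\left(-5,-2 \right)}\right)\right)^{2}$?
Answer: $25$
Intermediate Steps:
$N{\left(Z,B \right)} = 1$ ($N{\left(Z,B \right)} = \frac{B + Z}{B + Z} = 1$)
$\left(- 5 \left(\left(-3 + 3\right) \left(-5\right) + N{\left(-5,-2 \right)}\right)\right)^{2} = \left(- 5 \left(\left(-3 + 3\right) \left(-5\right) + 1\right)\right)^{2} = \left(- 5 \left(0 \left(-5\right) + 1\right)\right)^{2} = \left(- 5 \left(0 + 1\right)\right)^{2} = \left(\left(-5\right) 1\right)^{2} = \left(-5\right)^{2} = 25$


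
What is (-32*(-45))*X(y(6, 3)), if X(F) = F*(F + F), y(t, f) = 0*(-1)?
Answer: 0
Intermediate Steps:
y(t, f) = 0
X(F) = 2*F² (X(F) = F*(2*F) = 2*F²)
(-32*(-45))*X(y(6, 3)) = (-32*(-45))*(2*0²) = 1440*(2*0) = 1440*0 = 0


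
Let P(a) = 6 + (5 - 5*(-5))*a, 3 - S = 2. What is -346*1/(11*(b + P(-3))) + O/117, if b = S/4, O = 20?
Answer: 235628/431145 ≈ 0.54652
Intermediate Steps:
S = 1 (S = 3 - 1*2 = 3 - 2 = 1)
b = 1/4 ≈ 0.25000
P(a) = 6 + 30*a (P(a) = 6 + (5 + 25)*a = 6 + 30*a)
-346*1/(11*(b + P(-3))) + O/117 = -346*1/(11*(1/4 + (6 + 30*(-3)))) + 20/117 = -346*1/(11*(1/4 + (6 - 90))) + 20*(1/117) = -346*1/(11*(1/4 - 84)) + 20/117 = -346/(11*(-335/4)) + 20/117 = -346/(-3685/4) + 20/117 = -346*(-4/3685) + 20/117 = 1384/3685 + 20/117 = 235628/431145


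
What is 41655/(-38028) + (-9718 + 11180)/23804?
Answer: -77996557/75434876 ≈ -1.0340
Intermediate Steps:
41655/(-38028) + (-9718 + 11180)/23804 = 41655*(-1/38028) + 1462*(1/23804) = -13885/12676 + 731/11902 = -77996557/75434876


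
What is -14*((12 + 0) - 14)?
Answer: 28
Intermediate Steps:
-14*((12 + 0) - 14) = -14*(12 - 14) = -14*(-2) = 28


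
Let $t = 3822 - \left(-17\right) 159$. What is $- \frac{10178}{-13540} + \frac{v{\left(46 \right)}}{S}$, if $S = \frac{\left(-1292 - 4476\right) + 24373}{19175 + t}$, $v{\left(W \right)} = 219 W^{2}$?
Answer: $\frac{16125458647369}{25191170} \approx 6.4012 \cdot 10^{5}$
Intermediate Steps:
$t = 6525$ ($t = 3822 - -2703 = 3822 + 2703 = 6525$)
$S = \frac{3721}{5140}$ ($S = \frac{\left(-1292 - 4476\right) + 24373}{19175 + 6525} = \frac{\left(-1292 - 4476\right) + 24373}{25700} = \left(-5768 + 24373\right) \frac{1}{25700} = 18605 \cdot \frac{1}{25700} = \frac{3721}{5140} \approx 0.72393$)
$- \frac{10178}{-13540} + \frac{v{\left(46 \right)}}{S} = - \frac{10178}{-13540} + \frac{219 \cdot 46^{2}}{\frac{3721}{5140}} = \left(-10178\right) \left(- \frac{1}{13540}\right) + 219 \cdot 2116 \cdot \frac{5140}{3721} = \frac{5089}{6770} + 463404 \cdot \frac{5140}{3721} = \frac{5089}{6770} + \frac{2381896560}{3721} = \frac{16125458647369}{25191170}$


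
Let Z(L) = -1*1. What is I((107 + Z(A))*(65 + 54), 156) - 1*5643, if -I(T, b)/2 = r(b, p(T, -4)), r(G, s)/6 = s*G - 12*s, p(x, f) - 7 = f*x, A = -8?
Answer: 87170229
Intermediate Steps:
Z(L) = -1
p(x, f) = 7 + f*x
r(G, s) = -72*s + 6*G*s (r(G, s) = 6*(s*G - 12*s) = 6*(G*s - 12*s) = 6*(-12*s + G*s) = -72*s + 6*G*s)
I(T, b) = -12*(-12 + b)*(7 - 4*T) (I(T, b) = -12*(7 - 4*T)*(-12 + b) = -12*(-12 + b)*(7 - 4*T))
I((107 + Z(A))*(65 + 54), 156) - 1*5643 = 12*(-12 + 156)*(-7 + 4*((107 - 1)*(65 + 54))) - 1*5643 = 12*144*(-7 + 4*(106*119)) - 5643 = 12*144*(-7 + 4*12614) - 5643 = 12*144*(-7 + 50456) - 5643 = 12*144*50449 - 5643 = 87175872 - 5643 = 87170229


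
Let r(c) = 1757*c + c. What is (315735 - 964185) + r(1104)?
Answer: 1292382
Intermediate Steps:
r(c) = 1758*c
(315735 - 964185) + r(1104) = (315735 - 964185) + 1758*1104 = -648450 + 1940832 = 1292382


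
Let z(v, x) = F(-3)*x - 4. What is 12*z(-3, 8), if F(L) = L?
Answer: -336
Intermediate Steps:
z(v, x) = -4 - 3*x (z(v, x) = -3*x - 4 = -4 - 3*x)
12*z(-3, 8) = 12*(-4 - 3*8) = 12*(-4 - 24) = 12*(-28) = -336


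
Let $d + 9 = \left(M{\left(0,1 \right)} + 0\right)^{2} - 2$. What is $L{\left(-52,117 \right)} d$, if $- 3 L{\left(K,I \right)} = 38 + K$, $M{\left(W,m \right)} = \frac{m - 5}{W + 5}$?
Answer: $- \frac{3626}{75} \approx -48.347$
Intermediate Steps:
$M{\left(W,m \right)} = \frac{-5 + m}{5 + W}$
$L{\left(K,I \right)} = - \frac{38}{3} - \frac{K}{3}$ ($L{\left(K,I \right)} = - \frac{38 + K}{3} = - \frac{38}{3} - \frac{K}{3}$)
$d = - \frac{259}{25}$ ($d = -9 - \left(2 - \left(\frac{-5 + 1}{5 + 0} + 0\right)^{2}\right) = -9 - \left(2 - \left(\frac{1}{5} \left(-4\right) + 0\right)^{2}\right) = -9 - \left(2 - \left(- \frac{4}{5} + 0\right)^{2}\right) = -9 - \left(2 - \left(- \frac{4}{5}\right)^{2}\right) = -9 + \left(\frac{16}{25} - 2\right) = -9 - \frac{34}{25} = - \frac{259}{25} \approx -10.36$)
$L{\left(-52,117 \right)} d = \left(- \frac{38}{3} - - \frac{52}{3}\right) \left(- \frac{259}{25}\right) = \left(- \frac{38}{3} + \frac{52}{3}\right) \left(- \frac{259}{25}\right) = \frac{14}{3} \left(- \frac{259}{25}\right) = - \frac{3626}{75}$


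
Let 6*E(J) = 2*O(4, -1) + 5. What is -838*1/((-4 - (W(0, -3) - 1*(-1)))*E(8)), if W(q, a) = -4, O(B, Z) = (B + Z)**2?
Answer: 5028/23 ≈ 218.61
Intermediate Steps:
E(J) = 23/6 (E(J) = (2*(4 - 1)**2 + 5)/6 = (2*3**2 + 5)/6 = (2*9 + 5)/6 = (18 + 5)/6 = (1/6)*23 = 23/6)
-838*1/((-4 - (W(0, -3) - 1*(-1)))*E(8)) = -838*6/(23*(-4 - (-4 - 1*(-1)))) = -838*6/(23*(-4 - (-4 + 1))) = -838*6/(23*(-4 - 1*(-3))) = -838*6/(23*(-4 + 3)) = -838/((-1*23/6)) = -838/(-23/6) = -838*(-6/23) = 5028/23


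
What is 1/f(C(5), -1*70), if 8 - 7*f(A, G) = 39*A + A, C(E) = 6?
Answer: -7/232 ≈ -0.030172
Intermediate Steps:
f(A, G) = 8/7 - 40*A/7 (f(A, G) = 8/7 - (39*A + A)/7 = 8/7 - 40*A/7)
1/f(C(5), -1*70) = 1/(8/7 - 40/7*6) = 1/(8/7 - 240/7) = 1/(-232/7) = -7/232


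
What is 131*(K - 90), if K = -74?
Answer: -21484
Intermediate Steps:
131*(K - 90) = 131*(-74 - 90) = 131*(-164) = -21484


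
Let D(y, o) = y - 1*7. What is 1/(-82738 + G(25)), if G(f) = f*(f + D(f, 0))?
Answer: -1/81663 ≈ -1.2245e-5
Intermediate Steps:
D(y, o) = -7 + y (D(y, o) = y - 7 = -7 + y)
G(f) = f*(-7 + 2*f) (G(f) = f*(f + (-7 + f)) = f*(-7 + 2*f))
1/(-82738 + G(25)) = 1/(-82738 + 25*(-7 + 2*25)) = 1/(-82738 + 25*(-7 + 50)) = 1/(-82738 + 25*43) = 1/(-82738 + 1075) = 1/(-81663) = -1/81663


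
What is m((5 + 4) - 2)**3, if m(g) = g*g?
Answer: 117649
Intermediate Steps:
m(g) = g**2
m((5 + 4) - 2)**3 = (((5 + 4) - 2)**2)**3 = ((9 - 2)**2)**3 = (7**2)**3 = 49**3 = 117649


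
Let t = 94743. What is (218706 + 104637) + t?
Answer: 418086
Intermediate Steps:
(218706 + 104637) + t = (218706 + 104637) + 94743 = 323343 + 94743 = 418086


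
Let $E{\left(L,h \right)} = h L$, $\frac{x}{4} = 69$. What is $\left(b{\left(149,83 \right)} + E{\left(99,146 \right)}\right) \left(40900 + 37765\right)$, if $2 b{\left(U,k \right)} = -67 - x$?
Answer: $\frac{2247065725}{2} \approx 1.1235 \cdot 10^{9}$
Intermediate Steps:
$x = 276$ ($x = 4 \cdot 69 = 276$)
$b{\left(U,k \right)} = - \frac{343}{2}$ ($b{\left(U,k \right)} = \frac{-67 - 276}{2} = \frac{1}{2} \left(-343\right) = - \frac{343}{2}$)
$E{\left(L,h \right)} = L h$
$\left(b{\left(149,83 \right)} + E{\left(99,146 \right)}\right) \left(40900 + 37765\right) = \left(- \frac{343}{2} + 99 \cdot 146\right) \left(40900 + 37765\right) = \left(- \frac{343}{2} + 14454\right) 78665 = \frac{28565}{2} \cdot 78665 = \frac{2247065725}{2}$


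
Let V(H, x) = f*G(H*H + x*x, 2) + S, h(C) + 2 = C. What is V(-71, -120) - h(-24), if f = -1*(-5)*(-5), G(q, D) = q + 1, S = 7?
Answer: -486017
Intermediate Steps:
h(C) = -2 + C
G(q, D) = 1 + q
f = -25 (f = 5*(-5) = -25)
V(H, x) = -18 - 25*H² - 25*x² (V(H, x) = -25*(1 + (H*H + x*x)) + 7 = -25*(1 + (H² + x²)) + 7 = -25*(1 + H² + x²) + 7 = (-25 - 25*H² - 25*x²) + 7 = -18 - 25*H² - 25*x²)
V(-71, -120) - h(-24) = (-18 - 25*(-71)² - 25*(-120)²) - (-2 - 24) = (-18 - 25*5041 - 25*14400) - 1*(-26) = (-18 - 126025 - 360000) + 26 = -486043 + 26 = -486017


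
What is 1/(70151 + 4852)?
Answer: 1/75003 ≈ 1.3333e-5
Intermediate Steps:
1/(70151 + 4852) = 1/75003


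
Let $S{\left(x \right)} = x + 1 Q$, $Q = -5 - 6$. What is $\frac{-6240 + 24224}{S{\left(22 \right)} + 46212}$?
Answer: $\frac{17984}{46223} \approx 0.38907$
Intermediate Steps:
$Q = -11$ ($Q = -5 - 6 = -11$)
$S{\left(x \right)} = -11 + x$ ($S{\left(x \right)} = x + 1 \left(-11\right) = x - 11 = -11 + x$)
$\frac{-6240 + 24224}{S{\left(22 \right)} + 46212} = \frac{-6240 + 24224}{\left(-11 + 22\right) + 46212} = \frac{17984}{11 + 46212} = \frac{17984}{46223}$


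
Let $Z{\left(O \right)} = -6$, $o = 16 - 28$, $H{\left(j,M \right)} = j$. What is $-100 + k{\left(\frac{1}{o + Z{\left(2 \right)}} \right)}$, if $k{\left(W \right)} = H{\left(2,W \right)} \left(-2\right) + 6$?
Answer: $-98$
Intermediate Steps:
$o = -12$
$k{\left(W \right)} = 2$ ($k{\left(W \right)} = 2 \left(-2\right) + 6 = -4 + 6 = 2$)
$-100 + k{\left(\frac{1}{o + Z{\left(2 \right)}} \right)} = -100 + 2 = -98$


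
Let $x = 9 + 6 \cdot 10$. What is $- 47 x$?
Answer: $-3243$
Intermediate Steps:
$x = 69$ ($x = 9 + 60 = 69$)
$- 47 x = \left(-47\right) 69 = -3243$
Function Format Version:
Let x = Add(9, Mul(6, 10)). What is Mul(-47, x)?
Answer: -3243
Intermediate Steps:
x = 69 (x = Add(9, 60) = 69)
Mul(-47, x) = Mul(-47, 69) = -3243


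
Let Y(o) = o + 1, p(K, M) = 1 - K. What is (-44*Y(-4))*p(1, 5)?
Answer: 0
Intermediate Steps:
Y(o) = 1 + o
(-44*Y(-4))*p(1, 5) = (-44*(1 - 4))*(1 - 1*1) = (-44*(-3))*(1 - 1) = 132*0 = 0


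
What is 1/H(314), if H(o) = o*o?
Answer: 1/98596 ≈ 1.0142e-5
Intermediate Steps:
H(o) = o**2
1/H(314) = 1/(314**2) = 1/98596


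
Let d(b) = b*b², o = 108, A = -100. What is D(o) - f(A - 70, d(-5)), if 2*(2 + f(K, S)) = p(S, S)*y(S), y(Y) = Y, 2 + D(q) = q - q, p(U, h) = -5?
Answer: -625/2 ≈ -312.50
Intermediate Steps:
D(q) = -2 (D(q) = -2 + (q - q) = -2 + 0 = -2)
d(b) = b³
f(K, S) = -2 - 5*S/2 (f(K, S) = -2 + (-5*S)/2 = -2 - 5*S/2)
D(o) - f(A - 70, d(-5)) = -2 - (-2 - 5/2*(-5)³) = -2 - (-2 - 5/2*(-125)) = -2 - (-2 + 625/2) = -2 - 1*621/2 = -2 - 621/2 = -625/2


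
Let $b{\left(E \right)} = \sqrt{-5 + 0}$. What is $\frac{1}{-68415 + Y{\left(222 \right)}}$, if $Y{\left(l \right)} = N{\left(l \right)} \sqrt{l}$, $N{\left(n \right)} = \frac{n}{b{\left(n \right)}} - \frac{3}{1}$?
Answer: $- \frac{5}{342075 + 15 \sqrt{222} + 222 i \sqrt{1110}} \approx -1.46 \cdot 10^{-5} + 3.1548 \cdot 10^{-7} i$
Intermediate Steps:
$b{\left(E \right)} = i \sqrt{5}$ ($b{\left(E \right)} = \sqrt{-5} = i \sqrt{5}$)
$N{\left(n \right)} = -3 - \frac{i n \sqrt{5}}{5}$ ($N{\left(n \right)} = \frac{n}{i \sqrt{5}} - \frac{3}{1} = n \left(- \frac{i \sqrt{5}}{5}\right) - 3 = - \frac{i n \sqrt{5}}{5} - 3 = -3 - \frac{i n \sqrt{5}}{5}$)
$Y{\left(l \right)} = \sqrt{l} \left(-3 - \frac{i l \sqrt{5}}{5}\right)$ ($Y{\left(l \right)} = \left(-3 - \frac{i l \sqrt{5}}{5}\right) \sqrt{l} = \sqrt{l} \left(-3 - \frac{i l \sqrt{5}}{5}\right)$)
$\frac{1}{-68415 + Y{\left(222 \right)}} = \frac{1}{-68415 + \frac{\sqrt{222} \left(-15 - i 222 \sqrt{5}\right)}{5}} = \frac{1}{-68415 + \frac{\sqrt{222} \left(-15 - 222 i \sqrt{5}\right)}{5}}$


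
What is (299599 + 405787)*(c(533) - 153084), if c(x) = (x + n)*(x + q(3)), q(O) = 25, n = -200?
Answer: 23087283780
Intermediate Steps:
c(x) = (-200 + x)*(25 + x) (c(x) = (x - 200)*(x + 25) = (-200 + x)*(25 + x))
(299599 + 405787)*(c(533) - 153084) = (299599 + 405787)*((-5000 + 533**2 - 175*533) - 153084) = 705386*((-5000 + 284089 - 93275) - 153084) = 705386*(185814 - 153084) = 705386*32730 = 23087283780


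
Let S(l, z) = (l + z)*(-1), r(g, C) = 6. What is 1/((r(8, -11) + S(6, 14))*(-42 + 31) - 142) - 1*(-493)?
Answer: 5917/12 ≈ 493.08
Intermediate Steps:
S(l, z) = -l - z
1/((r(8, -11) + S(6, 14))*(-42 + 31) - 142) - 1*(-493) = 1/((6 + (-1*6 - 1*14))*(-42 + 31) - 142) - 1*(-493) = 1/((6 + (-6 - 14))*(-11) - 142) + 493 = 1/((6 - 20)*(-11) - 142) + 493 = 1/(-14*(-11) - 142) + 493 = 1/(154 - 142) + 493 = 1/12 + 493 = 5917/12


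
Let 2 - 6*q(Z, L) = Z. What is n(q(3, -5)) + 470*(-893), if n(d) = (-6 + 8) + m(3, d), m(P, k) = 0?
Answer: -419708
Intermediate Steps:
q(Z, L) = 1/3 - Z/6
n(d) = 2 (n(d) = (-6 + 8) + 0 = 2 + 0 = 2)
n(q(3, -5)) + 470*(-893) = 2 + 470*(-893) = 2 - 419710 = -419708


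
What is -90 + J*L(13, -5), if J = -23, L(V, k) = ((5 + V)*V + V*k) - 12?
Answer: -3701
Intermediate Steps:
L(V, k) = -12 + V*k + V*(5 + V) (L(V, k) = (V*(5 + V) + V*k) - 12 = (V*k + V*(5 + V)) - 12 = -12 + V*k + V*(5 + V))
-90 + J*L(13, -5) = -90 - 23*(-12 + 13² + 5*13 + 13*(-5)) = -90 - 23*(-12 + 169 + 65 - 65) = -90 - 23*157 = -90 - 3611 = -3701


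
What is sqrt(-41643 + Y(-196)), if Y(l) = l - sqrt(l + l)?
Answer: sqrt(-41839 - 14*I*sqrt(2)) ≈ 0.0484 - 204.55*I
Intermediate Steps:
Y(l) = l - sqrt(2)*sqrt(l) (Y(l) = l - sqrt(2*l) = l - sqrt(2)*sqrt(l))
sqrt(-41643 + Y(-196)) = sqrt(-41643 + (-196 - sqrt(2)*sqrt(-196))) = sqrt(-41643 + (-196 - sqrt(2)*14*I)) = sqrt(-41643 + (-196 - 14*I*sqrt(2))) = sqrt(-41839 - 14*I*sqrt(2))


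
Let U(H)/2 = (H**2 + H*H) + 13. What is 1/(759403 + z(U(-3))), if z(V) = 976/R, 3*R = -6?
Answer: 1/758915 ≈ 1.3177e-6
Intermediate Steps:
R = -2 (R = (1/3)*(-6) = -2)
U(H) = 26 + 4*H**2 (U(H) = 2*((H**2 + H*H) + 13) = 2*((H**2 + H**2) + 13) = 2*(2*H**2 + 13) = 2*(13 + 2*H**2) = 26 + 4*H**2)
z(V) = -488 (z(V) = 976/(-2) = 976*(-1/2) = -488)
1/(759403 + z(U(-3))) = 1/(759403 - 488) = 1/758915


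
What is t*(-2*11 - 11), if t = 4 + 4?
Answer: -264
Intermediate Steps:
t = 8
t*(-2*11 - 11) = 8*(-2*11 - 11) = 8*(-22 - 11) = 8*(-33) = -264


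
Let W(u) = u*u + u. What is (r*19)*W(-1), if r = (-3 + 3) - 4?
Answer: 0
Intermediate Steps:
W(u) = u + u² (W(u) = u² + u = u + u²)
r = -4 (r = 0 - 4 = -4)
(r*19)*W(-1) = (-4*19)*(-(1 - 1)) = -(-76)*0 = -76*0 = 0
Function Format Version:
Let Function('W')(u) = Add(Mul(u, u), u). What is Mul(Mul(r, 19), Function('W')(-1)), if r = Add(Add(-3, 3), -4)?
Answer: 0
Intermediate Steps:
Function('W')(u) = Add(u, Pow(u, 2)) (Function('W')(u) = Add(Pow(u, 2), u) = Add(u, Pow(u, 2)))
r = -4 (r = Add(0, -4) = -4)
Mul(Mul(r, 19), Function('W')(-1)) = Mul(Mul(-4, 19), Mul(-1, Add(1, -1))) = Mul(-76, Mul(-1, 0)) = Mul(-76, 0) = 0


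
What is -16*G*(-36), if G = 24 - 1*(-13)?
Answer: 21312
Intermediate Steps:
G = 37 (G = 24 + 13 = 37)
-16*G*(-36) = -16*37*(-36) = -592*(-36) = 21312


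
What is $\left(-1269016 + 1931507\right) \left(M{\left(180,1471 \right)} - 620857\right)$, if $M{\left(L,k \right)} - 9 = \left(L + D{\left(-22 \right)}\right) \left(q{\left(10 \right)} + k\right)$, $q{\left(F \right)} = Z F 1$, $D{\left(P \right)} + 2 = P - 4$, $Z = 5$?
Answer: $-258143593096$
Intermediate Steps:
$D{\left(P \right)} = -6 + P$ ($D{\left(P \right)} = -2 + \left(P - 4\right) = -2 + \left(-4 + P\right) = -6 + P$)
$q{\left(F \right)} = 5 F$ ($q{\left(F \right)} = 5 F 1 = 5 F$)
$M{\left(L,k \right)} = 9 + \left(-28 + L\right) \left(50 + k\right)$ ($M{\left(L,k \right)} = 9 + \left(L - 28\right) \left(5 \cdot 10 + k\right) = 9 + \left(L - 28\right) \left(50 + k\right) = 9 + \left(-28 + L\right) \left(50 + k\right)$)
$\left(-1269016 + 1931507\right) \left(M{\left(180,1471 \right)} - 620857\right) = \left(-1269016 + 1931507\right) \left(\left(-1391 - 41188 + 50 \cdot 180 + 180 \cdot 1471\right) - 620857\right) = 662491 \left(\left(-1391 - 41188 + 9000 + 264780\right) - 620857\right) = 662491 \left(231201 - 620857\right) = 662491 \left(-389656\right) = -258143593096$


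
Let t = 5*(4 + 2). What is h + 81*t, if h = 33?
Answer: 2463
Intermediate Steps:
t = 30 (t = 5*6 = 30)
h + 81*t = 33 + 81*30 = 33 + 2430 = 2463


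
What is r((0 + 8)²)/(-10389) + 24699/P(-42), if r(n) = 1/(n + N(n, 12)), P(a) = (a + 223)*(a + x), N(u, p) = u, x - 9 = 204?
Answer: 3649389073/4573154688 ≈ 0.79800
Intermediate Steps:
x = 213 (x = 9 + 204 = 213)
P(a) = (213 + a)*(223 + a) (P(a) = (a + 223)*(a + 213) = (223 + a)*(213 + a) = (213 + a)*(223 + a))
r(n) = 1/(2*n) (r(n) = 1/(n + n) = 1/(2*n))
r((0 + 8)²)/(-10389) + 24699/P(-42) = (1/(2*((0 + 8)²)))/(-10389) + 24699/(47499 + (-42)² + 436*(-42)) = (1/(2*(8²)))*(-1/10389) + 24699/(47499 + 1764 - 18312) = ((½)/64)*(-1/10389) + 24699/30951 = ((½)*(1/64))*(-1/10389) + 24699*(1/30951) = (1/128)*(-1/10389) + 8233/10317 = -1/1329792 + 8233/10317 = 3649389073/4573154688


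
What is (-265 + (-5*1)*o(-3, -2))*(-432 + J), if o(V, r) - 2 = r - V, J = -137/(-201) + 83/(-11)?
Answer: 271691840/2211 ≈ 1.2288e+5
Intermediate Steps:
J = -15176/2211 (J = -137*(-1/201) + 83*(-1/11) = 137/201 - 83/11 = -15176/2211 ≈ -6.8639)
o(V, r) = 2 + r - V (o(V, r) = 2 + (r - V) = 2 + r - V)
(-265 + (-5*1)*o(-3, -2))*(-432 + J) = (-265 + (-5*1)*(2 - 2 - 1*(-3)))*(-432 - 15176/2211) = (-265 - 5*(2 - 2 + 3))*(-970328/2211) = (-265 - 5*3)*(-970328/2211) = (-265 - 15)*(-970328/2211) = -280*(-970328/2211) = 271691840/2211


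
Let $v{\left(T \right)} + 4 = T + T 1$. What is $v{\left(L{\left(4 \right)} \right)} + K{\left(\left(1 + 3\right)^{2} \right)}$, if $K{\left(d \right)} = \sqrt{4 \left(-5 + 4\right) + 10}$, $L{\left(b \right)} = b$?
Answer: $4 + \sqrt{6} \approx 6.4495$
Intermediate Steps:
$v{\left(T \right)} = -4 + 2 T$ ($v{\left(T \right)} = -4 + \left(T + T 1\right) = -4 + \left(T + T\right) = -4 + 2 T$)
$K{\left(d \right)} = \sqrt{6}$ ($K{\left(d \right)} = \sqrt{4 \left(-1\right) + 10} = \sqrt{-4 + 10} = \sqrt{6}$)
$v{\left(L{\left(4 \right)} \right)} + K{\left(\left(1 + 3\right)^{2} \right)} = \left(-4 + 2 \cdot 4\right) + \sqrt{6} = \left(-4 + 8\right) + \sqrt{6} = 4 + \sqrt{6}$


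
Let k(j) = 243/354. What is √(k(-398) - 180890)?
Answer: 1393*I*√1298/118 ≈ 425.31*I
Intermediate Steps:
k(j) = 81/118 (k(j) = 243*(1/354) = 81/118)
√(k(-398) - 180890) = √(81/118 - 180890) = √(-21344939/118) = 1393*I*√1298/118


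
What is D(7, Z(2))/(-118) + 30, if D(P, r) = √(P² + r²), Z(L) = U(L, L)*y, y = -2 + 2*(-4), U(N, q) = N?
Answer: 30 - √449/118 ≈ 29.820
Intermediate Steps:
y = -10 (y = -2 - 8 = -10)
Z(L) = -10*L (Z(L) = L*(-10) = -10*L)
D(7, Z(2))/(-118) + 30 = √(7² + (-10*2)²)/(-118) + 30 = -√(49 + (-20)²)/118 + 30 = -√(49 + 400)/118 + 30 = -√449/118 + 30 = 30 - √449/118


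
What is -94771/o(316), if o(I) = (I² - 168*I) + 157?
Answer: -94771/46925 ≈ -2.0196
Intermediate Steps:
o(I) = 157 + I² - 168*I
-94771/o(316) = -94771/(157 + 316² - 168*316) = -94771/(157 + 99856 - 53088) = -94771/46925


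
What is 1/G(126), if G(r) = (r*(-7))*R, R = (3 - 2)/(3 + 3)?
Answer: -1/147 ≈ -0.0068027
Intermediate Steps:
R = ⅙ (R = 1/6 = 1*(⅙) = ⅙ ≈ 0.16667)
G(r) = -7*r/6 (G(r) = (r*(-7))*(⅙) = -7*r*(⅙) = -7*r/6)
1/G(126) = 1/(-7/6*126) = 1/(-147) = -1/147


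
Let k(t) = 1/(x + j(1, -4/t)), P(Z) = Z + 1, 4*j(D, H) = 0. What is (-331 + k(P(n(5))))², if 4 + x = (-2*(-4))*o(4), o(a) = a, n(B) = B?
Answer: 85877289/784 ≈ 1.0954e+5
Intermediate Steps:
j(D, H) = 0 (j(D, H) = (¼)*0 = 0)
P(Z) = 1 + Z
x = 28 (x = -4 - 2*(-4)*4 = -4 + 8*4 = -4 + 32 = 28)
k(t) = 1/28 (k(t) = 1/(28 + 0) = 1/28)
(-331 + k(P(n(5))))² = (-331 + 1/28)² = (-9267/28)² = 85877289/784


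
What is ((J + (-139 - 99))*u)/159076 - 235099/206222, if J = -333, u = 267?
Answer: -34419297989/16402485436 ≈ -2.0984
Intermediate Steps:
((J + (-139 - 99))*u)/159076 - 235099/206222 = ((-333 + (-139 - 99))*267)/159076 - 235099/206222 = ((-333 - 238)*267)*(1/159076) - 235099*1/206222 = -571*267*(1/159076) - 235099/206222 = -152457*1/159076 - 235099/206222 = -152457/159076 - 235099/206222 = -34419297989/16402485436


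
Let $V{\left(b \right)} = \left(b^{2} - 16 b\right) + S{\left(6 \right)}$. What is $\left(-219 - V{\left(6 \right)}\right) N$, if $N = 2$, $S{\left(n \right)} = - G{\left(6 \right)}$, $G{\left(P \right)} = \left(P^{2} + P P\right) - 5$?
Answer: $-184$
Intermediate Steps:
$G{\left(P \right)} = -5 + 2 P^{2}$ ($G{\left(P \right)} = \left(P^{2} + P^{2}\right) - 5 = 2 P^{2} - 5 = -5 + 2 P^{2}$)
$S{\left(n \right)} = -67$ ($S{\left(n \right)} = - (-5 + 2 \cdot 6^{2}) = - (-5 + 2 \cdot 36) = - (-5 + 72) = \left(-1\right) 67 = -67$)
$V{\left(b \right)} = -67 + b^{2} - 16 b$ ($V{\left(b \right)} = \left(b^{2} - 16 b\right) - 67 = -67 + b^{2} - 16 b$)
$\left(-219 - V{\left(6 \right)}\right) N = \left(-219 - \left(-67 + 6^{2} - 96\right)\right) 2 = \left(-219 - \left(-67 + 36 - 96\right)\right) 2 = \left(-219 - -127\right) 2 = \left(-219 + 127\right) 2 = \left(-92\right) 2 = -184$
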